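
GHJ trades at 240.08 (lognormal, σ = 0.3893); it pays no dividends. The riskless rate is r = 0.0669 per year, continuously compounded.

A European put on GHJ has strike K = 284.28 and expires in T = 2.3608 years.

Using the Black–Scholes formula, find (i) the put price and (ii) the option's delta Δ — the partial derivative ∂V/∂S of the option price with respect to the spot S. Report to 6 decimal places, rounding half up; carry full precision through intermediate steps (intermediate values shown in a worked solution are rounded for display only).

σ√T = 0.3893·√2.3608 = 0.598155
d₁ = (ln(S/K) + (r+σ²/2)T) / (σ√T) = (ln(240.08/284.28) + (0.0669+0.3893²/2)·2.3608) / 0.598155 = (-0.168987 + 0.336832) / 0.598155 = 0.280604
d₂ = d₁ − σ√T = 0.280604 − 0.598155 = -0.317551
e^{−rT} = 0.853903
N(−d₁) = 0.389507,  N(−d₂) = 0.624587
Put price V = K·e^{−rT}·N(−d₂) − S·N(−d₁) = 151.617044 − 93.512830 = 58.104214
Δ = −N(−d₁) = -0.389507

price = 58.104214
Δ = -0.389507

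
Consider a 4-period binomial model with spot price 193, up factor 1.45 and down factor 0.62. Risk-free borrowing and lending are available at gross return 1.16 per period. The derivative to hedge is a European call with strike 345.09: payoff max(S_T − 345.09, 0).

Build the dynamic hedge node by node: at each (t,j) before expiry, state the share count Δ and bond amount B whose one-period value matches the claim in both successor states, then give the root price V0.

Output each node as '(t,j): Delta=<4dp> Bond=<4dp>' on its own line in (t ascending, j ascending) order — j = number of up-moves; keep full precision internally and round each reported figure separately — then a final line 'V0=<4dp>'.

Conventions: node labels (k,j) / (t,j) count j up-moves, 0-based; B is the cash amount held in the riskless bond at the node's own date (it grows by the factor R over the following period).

No-arbitrage ⇒ martingale measure with p* = (R−d)/(u−d) = 0.6506.
At maturity the claim pays: V(4,0)=0.0000, V(4,1)=0.0000, V(4,2)=0.0000, V(4,3)=19.7085, V(4,4)=508.0677
  t=3,j=0: stock 45.9973 → up 66.6961 (V=0.0000), down 28.5183 (V=0.0000). Price 0.0000; hedge Δ=0.0000, bond B=0.0000.
  t=3,j=1: stock 107.5743 → up 155.9828 (V=0.0000), down 66.6961 (V=0.0000). Price 0.0000; hedge Δ=0.0000, bond B=0.0000.
  t=3,j=2: stock 251.5852 → up 364.7985 (V=19.7085), down 155.9828 (V=0.0000). Price 11.0538; hedge Δ=0.0944, bond B=-12.6914.
  t=3,j=3: stock 588.3846 → up 853.1577 (V=508.0677), down 364.7985 (V=19.7085). Price 290.8932; hedge Δ=1.0000, bond B=-297.4914.
  t=2,j=0: stock 74.1892 → up 107.5743 (V=0.0000), down 45.9973 (V=0.0000). Price 0.0000; hedge Δ=0.0000, bond B=0.0000.
  t=2,j=1: stock 173.5070 → up 251.5851 (V=11.0538), down 107.5743 (V=0.0000). Price 6.1997; hedge Δ=0.0768, bond B=-7.1181.
  t=2,j=2: stock 405.7825 → up 588.3846 (V=290.8932), down 251.5852 (V=11.0538). Price 166.4810; hedge Δ=0.8309, bond B=-170.6749.
  t=1,j=0: stock 119.6600 → up 173.5070 (V=6.1997), down 74.1892 (V=0.0000). Price 3.4772; hedge Δ=0.0624, bond B=-3.9923.
  t=1,j=1: stock 279.8500 → up 405.7825 (V=166.4810), down 173.5070 (V=6.1997). Price 95.2406; hedge Δ=0.6900, bond B=-97.8695.
  t=0,j=0: stock 193.0000 → up 279.8500 (V=95.2406), down 119.6600 (V=3.4772). Price 54.4644; hedge Δ=0.5728, bond B=-56.0940.
Sanity check at the root: Δ(0,0)·S0 + B(0,0) reproduces V0 = 54.4644.

(0,0): Delta=0.5728 Bond=-56.0940
(1,0): Delta=0.0624 Bond=-3.9923
(1,1): Delta=0.6900 Bond=-97.8695
(2,0): Delta=0.0000 Bond=0.0000
(2,1): Delta=0.0768 Bond=-7.1181
(2,2): Delta=0.8309 Bond=-170.6749
(3,0): Delta=0.0000 Bond=0.0000
(3,1): Delta=0.0000 Bond=0.0000
(3,2): Delta=0.0944 Bond=-12.6914
(3,3): Delta=1.0000 Bond=-297.4914
V0=54.4644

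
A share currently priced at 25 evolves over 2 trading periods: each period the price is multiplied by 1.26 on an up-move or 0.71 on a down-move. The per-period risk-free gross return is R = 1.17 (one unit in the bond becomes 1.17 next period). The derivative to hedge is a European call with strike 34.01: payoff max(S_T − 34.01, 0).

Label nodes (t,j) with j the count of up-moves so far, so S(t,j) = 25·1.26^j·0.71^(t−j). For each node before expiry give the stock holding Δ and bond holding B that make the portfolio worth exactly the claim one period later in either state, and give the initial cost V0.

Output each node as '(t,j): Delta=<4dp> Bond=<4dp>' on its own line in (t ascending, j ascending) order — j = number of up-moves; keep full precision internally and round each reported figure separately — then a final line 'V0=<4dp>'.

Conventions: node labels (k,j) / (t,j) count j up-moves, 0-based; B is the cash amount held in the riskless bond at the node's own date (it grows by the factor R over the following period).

Risk-neutral probability p* = (R−d)/(u−d) = (1.17−0.71)/(1.26−0.71) = 0.8364.
Expiry values: V(2,0)=0.0000, V(2,1)=0.0000, V(2,2)=5.6800
Node (1,0) S=17.7500: V=(p*·0.0000+(1−p*)·0.0000)/1.17=0.0000; Δ=(0.0000−0.0000)/(22.3650−12.6025)=0.0000; B=V−Δ·S=0.0000
Node (1,1) S=31.5000: V=(p*·5.6800+(1−p*)·0.0000)/1.17=4.0603; Δ=(5.6800−0.0000)/(39.6900−22.3650)=0.3278; B=V−Δ·S=-6.2670
Node (0,0) S=25.0000: V=(p*·4.0603+(1−p*)·0.0000)/1.17=2.9025; Δ=(4.0603−0.0000)/(31.5000−17.7500)=0.2953; B=V−Δ·S=-4.4799
Sanity check at the root: Δ(0,0)·S0 + B(0,0) reproduces V0 = 2.9025.

(0,0): Delta=0.2953 Bond=-4.4799
(1,0): Delta=0.0000 Bond=0.0000
(1,1): Delta=0.3278 Bond=-6.2670
V0=2.9025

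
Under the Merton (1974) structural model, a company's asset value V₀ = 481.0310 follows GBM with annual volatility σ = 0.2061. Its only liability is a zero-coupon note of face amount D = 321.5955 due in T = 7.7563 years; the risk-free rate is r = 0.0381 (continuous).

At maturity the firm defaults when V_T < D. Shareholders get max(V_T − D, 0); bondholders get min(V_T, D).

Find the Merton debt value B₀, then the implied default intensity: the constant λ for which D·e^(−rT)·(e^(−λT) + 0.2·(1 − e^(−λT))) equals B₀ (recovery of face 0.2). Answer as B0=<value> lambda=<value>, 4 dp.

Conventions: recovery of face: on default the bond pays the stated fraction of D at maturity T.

B0=229.0393 lambda=0.0071

Apply the equity-as-call identities (strike 321.5955, horizon 7.7563 years):
d₁ = [ln(V₀/D) + (r + σ²/2)T] / (σ√T)
   = [ln(481.0310/321.5955) + (0.0381 + 0.5·0.2061²)·7.7563] / (0.2061·√7.7563)
   = [0.402637 + 0.460248] / 0.573991 = 1.503307
d₂ = d₁ − σ√T = 1.503307 − 0.573991 = 0.929316
N(d₁) = 0.933620,  N(d₂) = 0.823637,  e^(−rT) = 0.744148
E₀ = V₀·N(d₁) − D·e^(−rT)·N(d₂)
   = 481.0310·0.933620 − 321.5955·0.744148·0.823637 = 251.991666
B₀ = V₀ − E₀ = 481.0310 − 251.991666 = 229.039334
e^(−λT) = (B₀·e^(rT)/D − 0.2)/(1 − 0.2) = (229.0393·1.343818/321.5955 − 0.2)/0.8 = 0.94632893
λ = −ln(0.94632893)/7.7563 = 0.007112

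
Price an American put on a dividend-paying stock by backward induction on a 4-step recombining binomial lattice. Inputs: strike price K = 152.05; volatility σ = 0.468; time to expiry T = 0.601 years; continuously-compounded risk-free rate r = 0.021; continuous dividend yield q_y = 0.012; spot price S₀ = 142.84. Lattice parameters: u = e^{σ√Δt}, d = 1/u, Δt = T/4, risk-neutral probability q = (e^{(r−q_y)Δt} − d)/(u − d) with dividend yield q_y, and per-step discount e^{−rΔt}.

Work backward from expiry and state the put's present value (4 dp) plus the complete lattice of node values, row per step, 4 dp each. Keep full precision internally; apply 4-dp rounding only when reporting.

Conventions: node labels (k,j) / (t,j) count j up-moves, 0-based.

Δt=0.15025, u=1.19890, d=0.83410, q=0.45848, disc=e^(-rΔt)=0.99685
k=4 terminal: V=max(K-S,0) → 82.9124 52.6739 9.2100 0.0000 0.0000
k=3: j=0 S=82.8892 intr=69.1608 cont=68.8311 V=69.1608[EX]; j=1 S=119.1423 intr=32.9077 cont=32.6433 V=32.9077[EX]; j=2 S=171.2512 intr=0.0000 cont=4.9717 V=4.9717[hold]; j=3 S=246.1509 intr=0.0000 cont=0.0000 V=0.0000[hold]
k=2: j=0 S=99.3761 intr=52.6739 cont=52.3739 V=52.6739[EX]; j=1 S=142.8400 intr=9.2100 cont=20.0362 V=20.0362[hold]; j=2 S=205.3136 intr=0.0000 cont=2.6838 V=2.6838[hold]
k=1: j=0 S=119.1423 intr=32.9077 cont=37.5913 V=37.5913[hold]; j=1 S=171.2512 intr=0.0000 cont=12.0424 V=12.0424[hold]
k=0: j=0 S=142.8400 intr=9.2100 cont=25.7961 V=25.7961[hold]

price = 25.7961
tree:
25.7961
37.5913 12.0424
52.6739 20.0362 2.6838
69.1608 32.9077 4.9717 0.0000
82.9124 52.6739 9.2100 0.0000 0.0000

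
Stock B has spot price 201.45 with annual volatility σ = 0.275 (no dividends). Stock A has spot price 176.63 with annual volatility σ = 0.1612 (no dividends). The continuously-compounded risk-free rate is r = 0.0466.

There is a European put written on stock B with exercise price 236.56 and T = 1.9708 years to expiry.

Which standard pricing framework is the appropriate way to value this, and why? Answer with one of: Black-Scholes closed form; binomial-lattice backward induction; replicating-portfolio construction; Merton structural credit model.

framework: Black-Scholes closed form

Key observation: with stock B following a GBM at constant σ and r, the European put struck at 236.56 prices in closed form — nothing here needs a stepwise model or a balance sheet.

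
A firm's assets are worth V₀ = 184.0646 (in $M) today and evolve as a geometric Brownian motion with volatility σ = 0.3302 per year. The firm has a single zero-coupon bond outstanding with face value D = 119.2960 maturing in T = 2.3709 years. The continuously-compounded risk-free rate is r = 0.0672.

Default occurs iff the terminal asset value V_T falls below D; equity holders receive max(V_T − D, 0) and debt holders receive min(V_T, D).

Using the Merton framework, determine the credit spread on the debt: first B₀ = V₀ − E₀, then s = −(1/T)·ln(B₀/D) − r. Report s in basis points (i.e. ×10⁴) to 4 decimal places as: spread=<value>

spread=173.1413

With assets at 184.0646 and a single debt payment of 119.2960 at 2.3709 years:
d₁ = [ln(V₀/D) + (r + σ²/2)T] / (σ√T)
   = [ln(184.0646/119.2960) + (0.0672 + 0.5·0.3302²)·2.3709] / (0.3302·√2.3709)
   = [0.433679 + 0.288577] / 0.508433 = 1.420552
d₂ = d₁ − σ√T = 1.420552 − 0.508433 = 0.912119
N(d₁) = 0.922276,  N(d₂) = 0.819147,  e^(−rT) = 0.852720
E₀ = V₀·N(d₁) − D·e^(−rT)·N(d₂)
   = 184.0646·0.922276 − 119.2960·0.852720·0.819147 = 86.429873
B₀ = V₀ − E₀ = 184.0646 − 86.429873 = 97.634727
spread = −(1/T)·ln(B₀/D) − r = −(1/2.3709)·ln(97.634727/119.2960) − 0.0672 = 0.01731413
in basis points: 0.01731413 × 10⁴ = 173.1413 bp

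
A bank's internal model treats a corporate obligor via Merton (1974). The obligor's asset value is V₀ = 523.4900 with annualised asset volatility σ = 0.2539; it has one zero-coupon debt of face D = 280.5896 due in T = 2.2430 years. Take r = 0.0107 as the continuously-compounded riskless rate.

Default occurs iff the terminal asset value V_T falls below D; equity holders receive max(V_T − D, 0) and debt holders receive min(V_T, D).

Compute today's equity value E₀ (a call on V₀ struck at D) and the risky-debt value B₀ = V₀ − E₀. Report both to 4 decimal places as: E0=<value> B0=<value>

E0=252.1326 B0=271.3574

Apply the equity-as-call identities (strike 280.5896, horizon 2.2430 years):
d₁ = [ln(V₀/D) + (r + σ²/2)T] / (σ√T)
   = [ln(523.4900/280.5896) + (0.0107 + 0.5·0.2539²)·2.2430] / (0.2539·√2.2430)
   = [0.623625 + 0.096298] / 0.380257 = 1.893252
d₂ = d₁ − σ√T = 1.893252 − 0.380257 = 1.512995
N(d₁) = 0.970838,  N(d₂) = 0.934860,  e^(−rT) = 0.976286
E₀ = V₀·N(d₁) − D·e^(−rT)·N(d₂)
   = 523.4900·0.970838 − 280.5896·0.976286·0.934860 = 252.132595
B₀ = V₀ − E₀ = 523.4900 − 252.132595 = 271.357405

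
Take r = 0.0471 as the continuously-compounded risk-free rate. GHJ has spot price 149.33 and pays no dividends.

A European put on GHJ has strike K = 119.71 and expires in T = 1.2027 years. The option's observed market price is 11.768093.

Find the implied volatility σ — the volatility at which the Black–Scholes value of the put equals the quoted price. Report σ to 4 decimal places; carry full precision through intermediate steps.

At σ = 0.4598 the Black–Scholes value reproduces the quote:
σ√T = 0.4598·√1.2027 = 0.504252
d₁ = (ln(S/K) + (r+σ²/2)T) / (σ√T) = (ln(149.33/119.71) + (0.0471+0.4598²/2)·1.2027) / 0.504252 = (0.221086 + 0.183782) / 0.504252 = 0.802909
d₂ = d₁ − σ√T = 0.802909 − 0.504252 = 0.298657
e^{−rT} = 0.944927
N(−d₁) = 0.211014,  N(−d₂) = 0.382601
V = K·e^{−rT}·N(−d₂) − S·N(−d₁) = 43.278745 − 31.510653 = 11.768093 (matching the quote); vega is positive throughout, so no other σ reproduces this price

sigma = 0.4598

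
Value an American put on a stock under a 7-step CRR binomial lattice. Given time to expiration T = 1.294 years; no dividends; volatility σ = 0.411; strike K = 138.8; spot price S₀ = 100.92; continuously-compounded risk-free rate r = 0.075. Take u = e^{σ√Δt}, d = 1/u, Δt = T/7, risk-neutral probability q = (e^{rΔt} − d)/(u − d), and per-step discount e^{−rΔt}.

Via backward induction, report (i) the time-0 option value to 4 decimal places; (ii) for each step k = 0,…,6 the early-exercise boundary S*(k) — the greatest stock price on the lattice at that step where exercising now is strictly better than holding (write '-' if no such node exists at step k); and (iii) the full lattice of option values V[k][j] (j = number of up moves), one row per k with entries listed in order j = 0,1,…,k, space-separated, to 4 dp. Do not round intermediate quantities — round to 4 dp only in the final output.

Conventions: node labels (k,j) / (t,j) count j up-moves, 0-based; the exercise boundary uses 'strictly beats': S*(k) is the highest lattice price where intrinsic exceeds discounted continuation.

price = 40.6335
boundary = - 84.5733 70.8744 84.5733 70.8744 84.5733 100.9200
tree:
40.6335
54.2267 27.9243
67.9256 39.6288 16.7817
79.4056 54.2267 25.8670 7.9946
89.0261 67.9256 38.3870 13.8353 2.2667
97.0883 79.4056 54.2267 23.3247 4.5534 0.0000
103.8447 89.0261 67.9256 37.8800 9.1467 0.0000 0.0000
109.5066 97.0883 79.4056 54.2267 18.3737 0.0000 0.0000 0.0000

params: Δt=0.18486 u=1.19328 d=0.83802 q=0.49523 e^(-rΔt)=0.98623
t_7 payoffs: 109.5066 97.0883 79.4056 54.2267 18.3737 0.0000 0.0000 0.0000
t_6: node(6,0) S=34.9553 payoff=103.8447 vs cont=101.9336 → 103.8447 [stop]  node(6,1) S=49.7739 payoff=89.0261 vs cont=87.1151 → 89.0261 [stop]  node(6,2) S=70.8744 payoff=67.9256 vs cont=66.0145 → 67.9256 [stop]  node(6,3) S=100.9200 payoff=37.8800 vs cont=35.9689 → 37.8800 [stop]  node(6,4) S=143.7028 payoff=0.0000 vs cont=9.1467 → 9.1467 [wait]  node(6,5) S=204.6224 payoff=0.0000 vs cont=0.0000 → 0.0000 [wait]  node(6,6) S=291.3675 payoff=0.0000 vs cont=0.0000 → 0.0000 [wait]  ⇒ S*(6)=100.9200
t_5: node(5,0) S=41.7117 payoff=97.0883 vs cont=95.1773 → 97.0883 [stop]  node(5,1) S=59.3944 payoff=79.4056 vs cont=77.4945 → 79.4056 [stop]  node(5,2) S=84.5733 payoff=54.2267 vs cont=52.3156 → 54.2267 [stop]  node(5,3) S=120.4263 payoff=18.3737 vs cont=23.3247 → 23.3247 [wait]  node(5,4) S=171.4783 payoff=0.0000 vs cont=4.5534 → 4.5534 [wait]  node(5,5) S=244.1727 payoff=0.0000 vs cont=0.0000 → 0.0000 [wait]  ⇒ S*(5)=84.5733
t_4: node(4,0) S=49.7739 payoff=89.0261 vs cont=87.1151 → 89.0261 [stop]  node(4,1) S=70.8744 payoff=67.9256 vs cont=66.0145 → 67.9256 [stop]  node(4,2) S=100.9200 payoff=37.8800 vs cont=38.3870 → 38.3870 [wait]  node(4,3) S=143.7028 payoff=0.0000 vs cont=13.8353 → 13.8353 [wait]  node(4,4) S=204.6224 payoff=0.0000 vs cont=2.2667 → 2.2667 [wait]  ⇒ S*(4)=70.8744
t_3: node(3,0) S=59.3944 payoff=79.4056 vs cont=77.4945 → 79.4056 [stop]  node(3,1) S=84.5733 payoff=54.2267 vs cont=52.5633 → 54.2267 [stop]  node(3,2) S=120.4263 payoff=18.3737 vs cont=25.8670 → 25.8670 [wait]  node(3,3) S=171.4783 payoff=0.0000 vs cont=7.9946 → 7.9946 [wait]  ⇒ S*(3)=84.5733
t_2: node(2,0) S=70.8744 payoff=67.9256 vs cont=66.0145 → 67.9256 [stop]  node(2,1) S=100.9200 payoff=37.8800 vs cont=39.6288 → 39.6288 [wait]  node(2,2) S=143.7028 payoff=0.0000 vs cont=16.7817 → 16.7817 [wait]  ⇒ S*(2)=70.8744
t_1: node(1,0) S=84.5733 payoff=54.2267 vs cont=53.1697 → 54.2267 [stop]  node(1,1) S=120.4263 payoff=18.3737 vs cont=27.9243 → 27.9243 [wait]  ⇒ S*(1)=84.5733
t_0: node(0,0) S=100.9200 payoff=37.8800 vs cont=40.6335 → 40.6335 [wait]  ⇒ S*(0)=-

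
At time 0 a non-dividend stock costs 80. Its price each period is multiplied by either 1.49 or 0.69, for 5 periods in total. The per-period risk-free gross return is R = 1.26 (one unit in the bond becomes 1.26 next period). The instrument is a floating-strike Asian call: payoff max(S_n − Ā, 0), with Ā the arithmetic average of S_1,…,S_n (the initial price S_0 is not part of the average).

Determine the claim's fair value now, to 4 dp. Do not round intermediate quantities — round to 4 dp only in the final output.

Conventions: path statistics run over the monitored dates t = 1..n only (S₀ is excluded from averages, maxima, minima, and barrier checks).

price = 28.2653

No-arbitrage gives p* = (R−d)/(u−d) = 0.7125: enumerate every path, weight its payoff by its p*-probability, and discount by R^5.
Enumerate all 2^5 = 32 price paths (U = up ×1.49, D = down ×0.69); each path with k up-moves has probability p*^k·(1−p*)^(5−k).
DDDDD: Ā=30.0429, payoff=0.0000, prob=0.001964
UDDDD: Ā=64.8753, payoff=0.0000, prob=0.004868
DUDDD: Ā=52.0753, payoff=0.0000, prob=0.004868
UUDDD: Ā=112.4525, payoff=0.0000, prob=0.012064
DDUDD: Ā=43.2433, payoff=0.0000, prob=0.004868
UDUDD: Ā=93.3805, payoff=0.0000, prob=0.012064
DUUDD: Ā=80.5805, payoff=0.0000, prob=0.012064
UUUDD: Ā=174.0072, payoff=0.0000, prob=0.029897
DDDUD: Ā=37.1492, payoff=0.0000, prob=0.004868
UDDUD: Ā=80.2208, payoff=0.0000, prob=0.012064
DUDUD: Ā=67.4208, payoff=0.0000, prob=0.012064
UUDUD: Ā=145.5899, payoff=0.0000, prob=0.029897
DDUUD: Ā=58.5888, payoff=0.0000, prob=0.012064
UDUUD: Ā=126.5179, payoff=0.0000, prob=0.029897
DUUUD: Ā=113.7179, payoff=12.2753, prob=0.029897
UUUUD: Ā=245.5647, payoff=26.5075, prob=0.074093
DDDDU: Ā=32.9443, payoff=0.0000, prob=0.004868
UDDDU: Ā=71.1406, payoff=0.0000, prob=0.012064
DUDDU: Ā=58.3406, payoff=0.0052, prob=0.012064
UUDDU: Ā=125.9820, payoff=0.0112, prob=0.029897
DDUDU: Ā=49.5086, payoff=8.8372, prob=0.012064
UDUDU: Ā=106.9100, payoff=19.0832, prob=0.029897
DUUDU: Ā=94.1100, payoff=31.8832, prob=0.029897
UUUDU: Ā=203.2230, payoff=68.8492, prob=0.074093
DDDUU: Ā=43.4146, payoff=14.9313, prob=0.012064
UDDUU: Ā=93.7503, payoff=32.2429, prob=0.029897
DUDUU: Ā=80.9503, payoff=45.0429, prob=0.029897
UUDUU: Ā=174.8057, payoff=97.2665, prob=0.074093
DDUUU: Ā=72.1183, payoff=53.8749, prob=0.029897
UDUUU: Ā=155.7337, payoff=116.3385, prob=0.074093
DUUUU: Ā=142.9337, payoff=129.1385, prob=0.074093
UUUUU: Ā=308.6539, payoff=278.8643, prob=0.183622
Price = Σ prob·payoff / R^5 = 89.764952 / 3.175797 = 28.2653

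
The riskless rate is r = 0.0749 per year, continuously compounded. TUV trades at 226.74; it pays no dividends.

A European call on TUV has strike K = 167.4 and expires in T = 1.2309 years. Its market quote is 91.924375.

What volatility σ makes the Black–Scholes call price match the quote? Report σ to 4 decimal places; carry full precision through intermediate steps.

At σ = 0.5594 the Black–Scholes value reproduces the quote:
σ√T = 0.5594·√1.2309 = 0.620632
d₁ = (ln(S/K) + (r+σ²/2)T) / (σ√T) = (ln(226.74/167.4) + (0.0749+0.5594²/2)·1.2309) / 0.620632 = (0.303418 + 0.284786) / 0.620632 = 0.947751
d₂ = d₁ − σ√T = 0.947751 − 0.620632 = 0.327119
e^{−rT} = 0.911928
N(d₁) = 0.828372,  N(d₂) = 0.628211
V = S·N(d₁) − K·e^{−rT}·N(d₂) = 187.825025 − 95.900651 = 91.924375 (matching the quote); vega is positive throughout, so no other σ reproduces this price

sigma = 0.5594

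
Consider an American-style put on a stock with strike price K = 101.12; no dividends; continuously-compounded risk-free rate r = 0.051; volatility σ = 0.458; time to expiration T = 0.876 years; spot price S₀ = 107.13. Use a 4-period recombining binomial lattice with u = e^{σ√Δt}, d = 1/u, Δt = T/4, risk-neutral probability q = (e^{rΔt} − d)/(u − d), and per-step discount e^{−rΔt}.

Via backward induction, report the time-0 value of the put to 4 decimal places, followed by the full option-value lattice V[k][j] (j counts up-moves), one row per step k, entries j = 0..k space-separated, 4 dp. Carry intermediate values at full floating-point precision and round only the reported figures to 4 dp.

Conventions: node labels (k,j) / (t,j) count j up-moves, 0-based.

price = 12.6784
tree:
12.6784
20.3269 4.4451
31.3378 8.5233 0.0000
44.8002 16.3433 0.0000 0.0000
55.6654 31.3378 0.0000 0.0000 0.0000

Δt=0.21900, u=1.23903, d=0.80708, q=0.47262, disc=e^(-rΔt)=0.98889
k=4 terminal: V=max(K-S,0) → 55.6654 31.3378 0.0000 0.0000 0.0000
k=3: j=0 S=56.3198 intr=44.8002 cont=43.6771 V=44.8002[EX]; j=1 S=86.4625 intr=14.6575 cont=16.3433 V=16.3433[hold]; j=2 S=132.7377 intr=0.0000 cont=0.0000 V=0.0000[hold]; j=3 S=203.7798 intr=0.0000 cont=0.0000 V=0.0000[hold]
k=2: j=0 S=69.7822 intr=31.3378 cont=31.0026 V=31.3378[EX]; j=1 S=107.1300 intr=0.0000 cont=8.5233 V=8.5233[hold]; j=2 S=164.4666 intr=0.0000 cont=0.0000 V=0.0000[hold]
k=1: j=0 S=86.4625 intr=14.6575 cont=20.3269 V=20.3269[hold]; j=1 S=132.7377 intr=0.0000 cont=4.4451 V=4.4451[hold]
k=0: j=0 S=107.1300 intr=0.0000 cont=12.6784 V=12.6784[hold]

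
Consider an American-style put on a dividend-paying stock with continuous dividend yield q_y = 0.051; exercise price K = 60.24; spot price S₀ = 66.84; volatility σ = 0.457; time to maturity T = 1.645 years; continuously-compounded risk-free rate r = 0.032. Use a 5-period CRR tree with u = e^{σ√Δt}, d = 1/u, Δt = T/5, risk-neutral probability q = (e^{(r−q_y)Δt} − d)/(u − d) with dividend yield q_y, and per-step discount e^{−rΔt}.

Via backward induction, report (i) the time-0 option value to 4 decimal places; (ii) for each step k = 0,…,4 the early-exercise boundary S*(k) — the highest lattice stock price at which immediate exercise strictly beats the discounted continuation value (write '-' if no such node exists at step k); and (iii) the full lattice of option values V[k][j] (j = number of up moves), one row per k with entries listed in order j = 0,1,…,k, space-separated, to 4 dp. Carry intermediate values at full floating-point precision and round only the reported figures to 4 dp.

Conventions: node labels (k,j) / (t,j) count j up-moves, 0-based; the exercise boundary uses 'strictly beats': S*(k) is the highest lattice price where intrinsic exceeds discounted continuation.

price = 12.1038
boundary = - - - 30.4448 23.4246
tree:
12.1038
16.8682 5.9099
22.8378 9.1502 1.6395
29.7952 13.9223 2.8719 0.0000
36.8154 20.6986 5.0308 0.0000 0.0000
42.2168 29.7952 8.8125 0.0000 0.0000 0.0000

params: Δt=0.32900 u=1.29969 d=0.76941 q=0.42309 e^(-rΔt)=0.98953
t_5 payoffs: 42.2168 29.7952 8.8125 0.0000 0.0000 0.0000
t_4: node(4,0) S=23.4246 payoff=36.8154 vs cont=36.5743 → 36.8154 [stop]  node(4,1) S=39.5690 payoff=20.6710 vs cont=20.6986 → 20.6986 [wait]  node(4,2) S=66.8400 payoff=0.0000 vs cont=5.0308 → 5.0308 [wait]  node(4,3) S=112.9063 payoff=0.0000 vs cont=0.0000 → 0.0000 [wait]  node(4,4) S=190.7217 payoff=0.0000 vs cont=0.0000 → 0.0000 [wait]  ⇒ S*(4)=23.4246
t_3: node(3,0) S=30.4448 payoff=29.7952 vs cont=29.6824 → 29.7952 [stop]  node(3,1) S=51.4275 payoff=8.8125 vs cont=13.9223 → 13.9223 [wait]  node(3,2) S=86.8715 payoff=0.0000 vs cont=2.8719 → 2.8719 [wait]  node(3,3) S=146.7436 payoff=0.0000 vs cont=0.0000 → 0.0000 [wait]  ⇒ S*(3)=30.4448
t_2: node(2,0) S=39.5690 payoff=20.6710 vs cont=22.8378 → 22.8378 [wait]  node(2,1) S=66.8400 payoff=0.0000 vs cont=9.1502 → 9.1502 [wait]  node(2,2) S=112.9063 payoff=0.0000 vs cont=1.6395 → 1.6395 [wait]  ⇒ S*(2)=-
t_1: node(1,0) S=51.4275 payoff=8.8125 vs cont=16.8682 → 16.8682 [wait]  node(1,1) S=86.8715 payoff=0.0000 vs cont=5.9099 → 5.9099 [wait]  ⇒ S*(1)=-
t_0: node(0,0) S=66.8400 payoff=0.0000 vs cont=12.1038 → 12.1038 [wait]  ⇒ S*(0)=-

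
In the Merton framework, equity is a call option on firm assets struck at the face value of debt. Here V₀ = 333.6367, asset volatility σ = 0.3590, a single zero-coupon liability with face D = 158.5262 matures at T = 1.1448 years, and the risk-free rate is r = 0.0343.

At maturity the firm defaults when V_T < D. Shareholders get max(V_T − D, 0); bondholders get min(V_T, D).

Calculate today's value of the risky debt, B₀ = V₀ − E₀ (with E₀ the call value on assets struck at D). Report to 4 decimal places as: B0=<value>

With assets at 333.6367 and a single debt payment of 158.5262 at 1.1448 years:
d₁ = [ln(V₀/D) + (r + σ²/2)T] / (σ√T)
   = [ln(333.6367/158.5262) + (0.0343 + 0.5·0.3590²)·1.1448] / (0.3590·√1.1448)
   = [0.744133 + 0.113038] / 0.384113 = 2.231558
d₂ = d₁ − σ√T = 2.231558 − 0.384113 = 1.847445
N(d₁) = 0.987178,  N(d₂) = 0.967659,  e^(−rT) = 0.961494
E₀ = V₀·N(d₁) − D·e^(−rT)·N(d₂)
   = 333.6367·0.987178 − 158.5262·0.961494·0.967659 = 181.866275
B₀ = V₀ − E₀ = 333.6367 − 181.866275 = 151.770425

B0=151.7704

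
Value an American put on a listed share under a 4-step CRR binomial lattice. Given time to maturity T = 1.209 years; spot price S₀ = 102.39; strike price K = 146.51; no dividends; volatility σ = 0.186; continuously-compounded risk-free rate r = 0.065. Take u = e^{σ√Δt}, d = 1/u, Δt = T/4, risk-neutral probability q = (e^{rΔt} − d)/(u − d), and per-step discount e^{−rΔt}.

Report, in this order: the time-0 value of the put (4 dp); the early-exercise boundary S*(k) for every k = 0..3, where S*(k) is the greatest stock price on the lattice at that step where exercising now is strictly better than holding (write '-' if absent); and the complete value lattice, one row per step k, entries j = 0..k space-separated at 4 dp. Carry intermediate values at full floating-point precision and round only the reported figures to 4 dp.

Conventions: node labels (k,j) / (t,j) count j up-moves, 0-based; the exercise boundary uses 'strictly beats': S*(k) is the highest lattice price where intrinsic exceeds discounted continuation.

price = 44.1200
boundary = 102.3900 113.4142 125.6254 113.4142
tree:
44.1200
54.0726 33.0958
63.0578 44.1200 20.8846
71.1696 54.0726 33.0958 8.7790
78.4930 63.0578 44.1200 20.8846 0.0000

Δt=0.30225, u=1.10767, d=0.90280, q=0.57130, disc=e^(-rΔt)=0.98055
k=4 terminal: V=max(K-S,0) → 78.4930 63.0578 44.1200 20.8846 0.0000
k=3: j=0 S=75.3404 intr=71.1696 cont=68.3194 V=71.1696[EX]; j=1 S=92.4374 intr=54.0726 cont=51.2223 V=54.0726[EX]; j=2 S=113.4142 intr=33.0958 cont=30.2455 V=33.0958[EX]; j=3 S=139.1514 intr=7.3586 cont=8.7790 V=8.7790[hold]  S*(3)=113.4142
k=2: j=0 S=83.4522 intr=63.0578 cont=60.2076 V=63.0578[EX]; j=1 S=102.3900 intr=44.1200 cont=41.2697 V=44.1200[EX]; j=2 S=125.6254 intr=20.8846 cont=18.8300 V=20.8846[EX]  S*(2)=125.6254
k=1: j=0 S=92.4374 intr=54.0726 cont=51.2223 V=54.0726[EX]; j=1 S=113.4142 intr=33.0958 cont=30.2455 V=33.0958[EX]  S*(1)=113.4142
k=0: j=0 S=102.3900 intr=44.1200 cont=41.2697 V=44.1200[EX]  S*(0)=102.3900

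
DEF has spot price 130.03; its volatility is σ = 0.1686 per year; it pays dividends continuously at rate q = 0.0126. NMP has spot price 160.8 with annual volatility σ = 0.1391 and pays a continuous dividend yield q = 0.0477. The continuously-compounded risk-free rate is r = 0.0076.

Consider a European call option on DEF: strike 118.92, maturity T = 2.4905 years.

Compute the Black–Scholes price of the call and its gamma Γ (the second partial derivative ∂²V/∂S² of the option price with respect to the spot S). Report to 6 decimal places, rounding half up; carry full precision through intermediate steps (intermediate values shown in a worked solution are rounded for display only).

price = 18.033385
Γ = 0.010223

σ√T = 0.1686·√2.4905 = 0.266073
d₁ = (ln(S/K) + (r−q+σ²/2)T) / (σ√T) = (ln(130.03/118.92) + (0.0076−0.0126+0.1686²/2)·2.4905) / 0.266073 = (0.089314 + 0.022945) / 0.266073 = 0.421911
d₂ = d₁ − σ√T = 0.421911 − 0.266073 = 0.155838
e^{−rT} = 0.981250
e^{−qT} = 0.969107
N(d₁) = 0.663455,  N(d₂) = 0.561920
Call price V = S·e^{−qT}·N(d₁) − K·e^{−rT}·N(d₂) = 83.603938 − 65.570554 = 18.033385
φ(d₁) = (1/√(2π))·e^{−d₁²/2} = 0.364969
Γ = e^{−qT}·φ(d₁) / (S·σ·√T) = 0.010223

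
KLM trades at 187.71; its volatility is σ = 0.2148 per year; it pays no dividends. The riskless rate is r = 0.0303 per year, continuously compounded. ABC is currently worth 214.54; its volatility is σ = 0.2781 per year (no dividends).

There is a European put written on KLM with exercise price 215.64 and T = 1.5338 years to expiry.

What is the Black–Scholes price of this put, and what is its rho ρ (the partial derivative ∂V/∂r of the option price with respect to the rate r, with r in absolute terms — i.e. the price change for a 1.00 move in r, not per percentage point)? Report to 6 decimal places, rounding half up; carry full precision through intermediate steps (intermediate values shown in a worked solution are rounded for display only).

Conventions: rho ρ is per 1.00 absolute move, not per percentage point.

σ√T = 0.2148·√1.5338 = 0.266023
d₁ = (ln(S/K) + (r+σ²/2)T) / (σ√T) = (ln(187.71/215.64) + (0.0303+0.2148²/2)·1.5338) / 0.266023 = (-0.138712 + 0.081858) / 0.266023 = -0.213718
d₂ = d₁ − σ√T = -0.213718 − 0.266023 = -0.479741
e^{−rT} = 0.954589
N(−d₁) = 0.584617,  N(−d₂) = 0.684294
Put price V = K·e^{−rT}·N(−d₂) − S·N(−d₁) = 140.860350 − 109.738401 = 31.121949
ρ = −K·T·e^{−rT}·N(−d₂) = -216.051605

price = 31.121949
ρ = -216.051605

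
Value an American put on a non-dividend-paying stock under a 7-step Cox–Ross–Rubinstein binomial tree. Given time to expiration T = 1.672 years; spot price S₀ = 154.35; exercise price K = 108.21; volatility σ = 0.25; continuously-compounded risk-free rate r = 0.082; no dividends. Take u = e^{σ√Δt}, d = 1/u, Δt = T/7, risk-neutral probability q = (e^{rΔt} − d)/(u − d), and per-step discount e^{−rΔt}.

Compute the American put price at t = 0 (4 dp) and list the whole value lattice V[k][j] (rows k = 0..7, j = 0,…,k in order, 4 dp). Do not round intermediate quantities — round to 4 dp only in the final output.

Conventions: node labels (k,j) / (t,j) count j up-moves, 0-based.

Δt=0.23886, u=1.12996, d=0.88499, q=0.55023, disc=e^(-rΔt)=0.98060
k=7 terminal: V=max(K-S,0) → 42.5858 24.4203 1.2264 0.0000 0.0000 0.0000 0.0000 0.0000
k=6: j=0 S=74.1528 intr=34.0572 cont=31.9584 V=34.0572[EX]; j=1 S=94.6790 intr=13.5310 cont=11.4322 V=13.5310[EX]; j=2 S=120.8872 intr=0.0000 cont=0.5409 V=0.5409[hold]; j=3 S=154.3500 intr=0.0000 cont=0.0000 V=0.0000[hold]; j=4 S=197.0757 intr=0.0000 cont=0.0000 V=0.0000[hold]; j=5 S=251.6283 intr=0.0000 cont=0.0000 V=0.0000[hold]; j=6 S=321.2816 intr=0.0000 cont=0.0000 V=0.0000[hold]
k=5: j=0 S=83.7897 intr=24.4203 cont=22.3215 V=24.4203[EX]; j=1 S=106.9836 intr=1.2264 cont=6.2596 V=6.2596[hold]; j=2 S=136.5977 intr=0.0000 cont=0.2386 V=0.2386[hold]; j=3 S=174.4094 intr=0.0000 cont=0.0000 V=0.0000[hold]; j=4 S=222.6877 intr=0.0000 cont=0.0000 V=0.0000[hold]; j=5 S=284.3300 intr=0.0000 cont=0.0000 V=0.0000[hold]
k=4: j=0 S=94.6790 intr=13.5310 cont=14.1478 V=14.1478[hold]; j=1 S=120.8872 intr=0.0000 cont=2.8895 V=2.8895[hold]; j=2 S=154.3500 intr=0.0000 cont=0.1052 V=0.1052[hold]; j=3 S=197.0757 intr=0.0000 cont=0.0000 V=0.0000[hold]; j=4 S=251.6283 intr=0.0000 cont=0.0000 V=0.0000[hold]
k=3: j=0 S=106.9836 intr=1.2264 cont=7.7989 V=7.7989[hold]; j=1 S=136.5977 intr=0.0000 cont=1.3312 V=1.3312[hold]; j=2 S=174.4094 intr=0.0000 cont=0.0464 V=0.0464[hold]; j=3 S=222.6877 intr=0.0000 cont=0.0000 V=0.0000[hold]
k=2: j=0 S=120.8872 intr=0.0000 cont=4.1579 V=4.1579[hold]; j=1 S=154.3500 intr=0.0000 cont=0.6121 V=0.6121[hold]; j=2 S=197.0757 intr=0.0000 cont=0.0205 V=0.0205[hold]
k=1: j=0 S=136.5977 intr=0.0000 cont=2.1641 V=2.1641[hold]; j=1 S=174.4094 intr=0.0000 cont=0.2810 V=0.2810[hold]
k=0: j=0 S=154.3500 intr=0.0000 cont=1.1061 V=1.1061[hold]

price = 1.1061
tree:
1.1061
2.1641 0.2810
4.1579 0.6121 0.0205
7.7989 1.3312 0.0464 0.0000
14.1478 2.8895 0.1052 0.0000 0.0000
24.4203 6.2596 0.2386 0.0000 0.0000 0.0000
34.0572 13.5310 0.5409 0.0000 0.0000 0.0000 0.0000
42.5858 24.4203 1.2264 0.0000 0.0000 0.0000 0.0000 0.0000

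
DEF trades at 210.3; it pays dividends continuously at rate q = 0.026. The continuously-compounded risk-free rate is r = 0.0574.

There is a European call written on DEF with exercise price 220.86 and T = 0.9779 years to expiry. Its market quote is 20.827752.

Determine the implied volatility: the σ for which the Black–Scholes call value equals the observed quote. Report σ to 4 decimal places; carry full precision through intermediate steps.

sigma = 0.2786

At σ = 0.2786 the Black–Scholes value reproduces the quote:
σ√T = 0.2786·√0.9779 = 0.275504
d₁ = (ln(S/K) + (r−q+σ²/2)T) / (σ√T) = (ln(210.3/220.86) + (0.0574−0.026+0.2786²/2)·0.9779) / 0.275504 = (-0.048994 + 0.068657) / 0.275504 = 0.071372
d₂ = d₁ − σ√T = 0.071372 − 0.275504 = -0.204132
e^{−rT} = 0.945415
e^{−qT} = 0.974895
N(d₁) = 0.528449,  N(d₂) = 0.419125
V = S·e^{−qT}·N(d₁) − K·e^{−rT}·N(d₂) = 108.342919 − 87.515166 = 20.827752 (equal to the quote); since ∂V/∂σ > 0 for all σ, the implied volatility is unique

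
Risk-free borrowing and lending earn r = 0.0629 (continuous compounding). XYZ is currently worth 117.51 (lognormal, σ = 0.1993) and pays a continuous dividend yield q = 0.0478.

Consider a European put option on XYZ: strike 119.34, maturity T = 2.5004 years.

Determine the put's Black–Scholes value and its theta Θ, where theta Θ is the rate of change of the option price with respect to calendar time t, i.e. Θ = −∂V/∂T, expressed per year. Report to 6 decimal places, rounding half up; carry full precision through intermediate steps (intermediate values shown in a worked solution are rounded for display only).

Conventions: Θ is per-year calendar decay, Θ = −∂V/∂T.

σ√T = 0.1993·√2.5004 = 0.315146
d₁ = (ln(S/K) + (r−q+σ²/2)T) / (σ√T) = (ln(117.51/119.34) + (0.0629−0.0478+0.1993²/2)·2.5004) / 0.315146 = (-0.015453 + 0.087415) / 0.315146 = 0.228343
d₂ = d₁ − σ√T = 0.228343 − 0.315146 = -0.086803
e^{−rT} = 0.854469
e^{−qT} = 0.887347
N(−d₁) = 0.409690,  N(−d₂) = 0.534586
Put price V = K·e^{−rT}·N(−d₂) − S·e^{−qT}·N(−d₁) = 54.512970 − 42.719230 = 11.793740
φ(d₁) = (1/√(2π))·e^{−d₁²/2} = 0.388676
Θ = −S·e^{−qT}·φ(d₁)·σ/(2√T) − q·S·e^{−qT}·N(−d₁) + r·K·e^{−rT}·N(−d₂) = −2.554046 − 2.041979 + 3.428866 = -1.167160

price = 11.793740
Θ = -1.167160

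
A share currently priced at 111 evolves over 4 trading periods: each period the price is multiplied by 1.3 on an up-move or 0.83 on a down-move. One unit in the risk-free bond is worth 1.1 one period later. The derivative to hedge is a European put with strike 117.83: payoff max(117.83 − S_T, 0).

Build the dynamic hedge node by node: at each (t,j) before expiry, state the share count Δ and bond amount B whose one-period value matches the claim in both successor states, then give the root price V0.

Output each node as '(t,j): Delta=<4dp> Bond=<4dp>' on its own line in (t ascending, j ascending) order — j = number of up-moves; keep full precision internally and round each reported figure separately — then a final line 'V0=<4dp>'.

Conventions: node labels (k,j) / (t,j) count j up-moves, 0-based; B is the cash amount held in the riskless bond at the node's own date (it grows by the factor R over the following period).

No-arbitrage ⇒ martingale measure with p* = (R−d)/(u−d) = 0.5745.
Payoffs at expiry: V(4,0)=65.1513, V(4,1)=35.3211, V(4,2)=0.0000, V(4,3)=0.0000, V(4,4)=0.0000
(3,0): S=63.4684. Δ = (V_up−V_dn)/(S_up−S_dn) = (35.3211−65.1513)/(82.5089−52.6787) = -1.0000. V = [p*·35.3211 + (1−p*)·65.1513]/1.1 = 43.6498. B = V − Δ·S = 107.1182.
(3,1): S=99.4083. Δ = (V_up−V_dn)/(S_up−S_dn) = (0.0000−35.3211)/(129.2308−82.5089) = -0.7560. V = [p*·0.0000 + (1−p*)·35.3211]/1.1 = 13.6639. B = V − Δ·S = 88.8152.
(3,2): S=155.6997. Δ = (V_up−V_dn)/(S_up−S_dn) = (0.0000−0.0000)/(202.4096−129.2308) = 0.0000. V = [p*·0.0000 + (1−p*)·0.0000]/1.1 = 0.0000. B = V − Δ·S = 0.0000.
(3,3): S=243.8670. Δ = (V_up−V_dn)/(S_up−S_dn) = (0.0000−0.0000)/(317.0271−202.4096) = 0.0000. V = [p*·0.0000 + (1−p*)·0.0000]/1.1 = 0.0000. B = V − Δ·S = 0.0000.
(2,0): S=76.4679. Δ = (V_up−V_dn)/(S_up−S_dn) = (13.6639−43.6498)/(99.4083−63.4684) = -0.8343. V = [p*·13.6639 + (1−p*)·43.6498]/1.1 = 24.0217. B = V − Δ·S = 87.8216.
(2,1): S=119.7690. Δ = (V_up−V_dn)/(S_up−S_dn) = (0.0000−13.6639)/(155.6997−99.4083) = -0.2427. V = [p*·0.0000 + (1−p*)·13.6639]/1.1 = 5.2858. B = V − Δ·S = 34.3579.
(2,2): S=187.5900. Δ = (V_up−V_dn)/(S_up−S_dn) = (0.0000−0.0000)/(243.8670−155.6997) = 0.0000. V = [p*·0.0000 + (1−p*)·0.0000]/1.1 = 0.0000. B = V − Δ·S = 0.0000.
(1,0): S=92.1300. Δ = (V_up−V_dn)/(S_up−S_dn) = (5.2858−24.0217)/(119.7690−76.4679) = -0.4327. V = [p*·5.2858 + (1−p*)·24.0217]/1.1 = 12.0532. B = V − Δ·S = 51.9167.
(1,1): S=144.3000. Δ = (V_up−V_dn)/(S_up−S_dn) = (0.0000−5.2858)/(187.5900−119.7690) = -0.0779. V = [p*·0.0000 + (1−p*)·5.2858]/1.1 = 2.0448. B = V − Δ·S = 13.2913.
(0,0): S=111.0000. Δ = (V_up−V_dn)/(S_up−S_dn) = (2.0448−12.0532)/(144.3000−92.1300) = -0.1918. V = [p*·2.0448 + (1−p*)·12.0532]/1.1 = 5.7306. B = V − Δ·S = 27.0251.
Sanity check at the root: Δ(0,0)·S0 + B(0,0) reproduces V0 = 5.7306.

(0,0): Delta=-0.1918 Bond=27.0251
(1,0): Delta=-0.4327 Bond=51.9167
(1,1): Delta=-0.0779 Bond=13.2913
(2,0): Delta=-0.8343 Bond=87.8216
(2,1): Delta=-0.2427 Bond=34.3579
(2,2): Delta=0.0000 Bond=0.0000
(3,0): Delta=-1.0000 Bond=107.1182
(3,1): Delta=-0.7560 Bond=88.8152
(3,2): Delta=0.0000 Bond=0.0000
(3,3): Delta=0.0000 Bond=0.0000
V0=5.7306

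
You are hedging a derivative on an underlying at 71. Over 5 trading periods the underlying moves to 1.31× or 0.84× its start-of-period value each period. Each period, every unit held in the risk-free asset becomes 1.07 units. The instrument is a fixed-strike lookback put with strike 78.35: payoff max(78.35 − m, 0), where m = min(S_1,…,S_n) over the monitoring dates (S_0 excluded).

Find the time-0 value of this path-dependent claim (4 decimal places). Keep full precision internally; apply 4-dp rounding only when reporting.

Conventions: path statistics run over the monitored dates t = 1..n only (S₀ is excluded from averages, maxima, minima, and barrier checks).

price = 12.4698

With p* = (R−d)/(u−d) = 0.4894, sum probability × payoff across the paths and divide by R^5.
Enumerate all 2^5 = 32 price paths (U = up ×1.31, D = down ×0.84); each path with k up-moves has probability p*^k·(1−p*)^(5−k).
DDDDD: m=29.6930, payoff=48.6570, prob=0.034719
UDDDD: m=46.3070, payoff=32.0430, prob=0.033272
DUDDD: m=46.3070, payoff=32.0430, prob=0.033272
UUDDD: m=72.2169, payoff=6.1331, prob=0.031886
DDUDD: m=46.3070, payoff=32.0430, prob=0.033272
UDUDD: m=72.2169, payoff=6.1331, prob=0.031886
DUUDD: m=59.6400, payoff=18.7100, prob=0.031886
UUUDD: m=93.0100, payoff=0.0000, prob=0.030557
DDDUD: m=42.0820, payoff=36.2680, prob=0.033272
UDDUD: m=65.6279, payoff=12.7221, prob=0.031886
DUDUD: m=59.6400, payoff=18.7100, prob=0.031886
UUDUD: m=93.0100, payoff=0.0000, prob=0.030557
DDUUD: m=50.0976, payoff=28.2524, prob=0.031886
UDUUD: m=78.1284, payoff=0.2216, prob=0.030557
DUUUD: m=59.6400, payoff=18.7100, prob=0.030557
UUUUD: m=93.0100, payoff=0.0000, prob=0.029284
DDDDU: m=35.3489, payoff=43.0011, prob=0.033272
UDDDU: m=55.1274, payoff=23.2226, prob=0.031886
DUDDU: m=55.1274, payoff=23.2226, prob=0.031886
UUDDU: m=85.9725, payoff=0.0000, prob=0.030557
DDUDU: m=50.0976, payoff=28.2524, prob=0.031886
UDUDU: m=78.1284, payoff=0.2216, prob=0.030557
DUUDU: m=59.6400, payoff=18.7100, prob=0.030557
UUUDU: m=93.0100, payoff=0.0000, prob=0.029284
DDDUU: m=42.0820, payoff=36.2680, prob=0.031886
UDDUU: m=65.6279, payoff=12.7221, prob=0.030557
DUDUU: m=59.6400, payoff=18.7100, prob=0.030557
UUDUU: m=93.0100, payoff=0.0000, prob=0.029284
DDUUU: m=50.0976, payoff=28.2524, prob=0.030557
UDUUU: m=78.1284, payoff=0.2216, prob=0.029284
DUUUU: m=59.6400, payoff=18.7100, prob=0.029284
UUUUU: m=93.0100, payoff=0.0000, prob=0.028064
Price = Σ prob·payoff / R^5 = 17.489491 / 1.402552 = 12.4698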